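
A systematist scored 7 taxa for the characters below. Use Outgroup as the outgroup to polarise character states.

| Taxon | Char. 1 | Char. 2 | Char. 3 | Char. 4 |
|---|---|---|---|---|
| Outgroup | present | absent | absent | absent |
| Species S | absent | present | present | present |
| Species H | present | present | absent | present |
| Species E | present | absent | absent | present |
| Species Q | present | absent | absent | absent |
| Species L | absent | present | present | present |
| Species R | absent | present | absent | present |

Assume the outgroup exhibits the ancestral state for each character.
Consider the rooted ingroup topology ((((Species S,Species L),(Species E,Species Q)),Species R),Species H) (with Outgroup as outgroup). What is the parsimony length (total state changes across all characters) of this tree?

Map each character onto ((((Species S,Species L),(Species E,Species Q)),Species R),Species H) (rooted by Outgroup) and count the minimum state changes it requires (Fitch parsimony):
Char. 1: 2; Char. 2: 2; Char. 3: 1; Char. 4: 2.
Total tree length = 7.

7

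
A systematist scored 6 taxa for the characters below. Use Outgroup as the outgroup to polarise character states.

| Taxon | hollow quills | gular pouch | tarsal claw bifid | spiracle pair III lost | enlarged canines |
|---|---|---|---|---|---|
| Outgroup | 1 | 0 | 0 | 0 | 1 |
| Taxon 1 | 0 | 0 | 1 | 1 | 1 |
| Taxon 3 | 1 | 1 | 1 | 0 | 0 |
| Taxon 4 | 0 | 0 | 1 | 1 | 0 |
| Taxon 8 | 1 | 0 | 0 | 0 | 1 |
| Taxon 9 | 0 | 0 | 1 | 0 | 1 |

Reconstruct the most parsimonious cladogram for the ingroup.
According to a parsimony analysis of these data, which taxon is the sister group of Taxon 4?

Taxon 1

Character polarity is set by the outgroup: the derived state is whichever differs from the outgroup's state, so for hollow quills, enlarged canines the derived state is '0', and for the remaining characters it is '1'.
hollow quills (derived state '0') is shared by Taxon 1, Taxon 4, and Taxon 9 — a synapomorphy uniting that clade.
gular pouch (derived state '1') is unique to Taxon 3 (autapomorphy; uninformative for grouping).
tarsal claw bifid (derived state '1') is shared by Taxon 1, Taxon 3, Taxon 4, and Taxon 9 — a synapomorphy uniting that clade.
spiracle pair III lost (derived state '1') is shared by Taxon 1 and Taxon 4 — a synapomorphy uniting that clade.
enlarged canines (state '0') occurs in Taxon 3 and Taxon 4 but conflicts with the nesting implied by the other characters — most parsimoniously interpreted as homoplasy.
Most parsimonious ingroup topology: ((((Taxon 1,Taxon 4),Taxon 9),Taxon 3),Taxon 8).
Taxon 4 and Taxon 1 form a cherry on this tree, so they are sister taxa.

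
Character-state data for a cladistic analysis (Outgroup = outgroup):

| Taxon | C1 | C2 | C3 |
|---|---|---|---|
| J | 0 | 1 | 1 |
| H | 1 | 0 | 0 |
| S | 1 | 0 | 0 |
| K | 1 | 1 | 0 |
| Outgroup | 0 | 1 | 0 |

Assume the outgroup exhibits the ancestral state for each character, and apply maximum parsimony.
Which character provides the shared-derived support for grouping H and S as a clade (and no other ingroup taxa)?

C2

Character polarity is set by the outgroup: the derived state is whichever differs from the outgroup's state, so for C2 the derived state is '0', and for the remaining characters it is '1'.
C1: derived state '1' in H, K, and S only — synapomorphy for {H, K, S}.
Only H and S show the derived state '0' for C2, supporting them as a clade.
C3 (derived state '1') is unique to J (autapomorphy; uninformative for grouping).
Most parsimonious ingroup topology: (J,(K,(S,H))).
The clade {H, S} is supported by C2: its derived state '0' occurs in exactly those taxa and in no other taxon (including the outgroup).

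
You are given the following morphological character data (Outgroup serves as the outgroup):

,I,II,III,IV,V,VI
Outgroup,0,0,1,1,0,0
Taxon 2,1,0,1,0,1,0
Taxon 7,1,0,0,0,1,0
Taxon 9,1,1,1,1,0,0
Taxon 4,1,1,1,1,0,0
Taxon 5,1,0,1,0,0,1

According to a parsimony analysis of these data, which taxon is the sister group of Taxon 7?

Character polarity is set by the outgroup: the derived state is whichever differs from the outgroup's state, so for III, IV the derived state is '0', and for the remaining characters it is '1'.
All ingroup taxa share the derived state '1' for I; it defines the ingroup but does not resolve relationships within it.
II (derived state '1') is shared by Taxon 4 and Taxon 9 — a synapomorphy uniting that clade.
III: derived state '0' in Taxon 7 only — an autapomorphy, so it tells us nothing about relationships among taxa.
Only Taxon 2, Taxon 5, and Taxon 7 show the derived state '0' for IV, supporting them as a clade.
V (derived state '1') is shared by Taxon 2 and Taxon 7 — a synapomorphy uniting that clade.
VI (derived state '1') is unique to Taxon 5 (autapomorphy; uninformative for grouping).
Most parsimonious ingroup topology: (((Taxon 2,Taxon 7),Taxon 5),(Taxon 9,Taxon 4)).
Taxon 7 and Taxon 2 form a cherry on this tree, so they are sister taxa.

Taxon 2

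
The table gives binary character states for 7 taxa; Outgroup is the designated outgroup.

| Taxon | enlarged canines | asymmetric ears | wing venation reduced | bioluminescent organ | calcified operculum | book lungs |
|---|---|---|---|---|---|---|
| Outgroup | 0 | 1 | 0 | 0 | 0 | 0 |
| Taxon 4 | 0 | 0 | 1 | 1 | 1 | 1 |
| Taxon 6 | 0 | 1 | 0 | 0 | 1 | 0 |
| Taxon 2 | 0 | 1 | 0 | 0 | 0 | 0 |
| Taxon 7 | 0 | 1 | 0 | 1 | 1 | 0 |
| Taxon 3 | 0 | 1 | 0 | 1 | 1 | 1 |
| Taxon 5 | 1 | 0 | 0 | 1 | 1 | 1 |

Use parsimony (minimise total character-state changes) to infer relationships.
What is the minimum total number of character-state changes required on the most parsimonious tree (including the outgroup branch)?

6

Character polarity is set by the outgroup: the derived state is whichever differs from the outgroup's state, so for asymmetric ears the derived state is '0', and for the remaining characters it is '1'.
enlarged canines: derived state '1' in Taxon 5 only — an autapomorphy, so it tells us nothing about relationships among taxa.
asymmetric ears (derived state '0') is shared by Taxon 4 and Taxon 5 — a synapomorphy uniting that clade.
wing venation reduced (derived state '1') is unique to Taxon 4 (autapomorphy; uninformative for grouping).
Only Taxon 3, Taxon 4, Taxon 5, and Taxon 7 show the derived state '1' for bioluminescent organ, supporting them as a clade.
calcified operculum (derived state '1') is shared by Taxon 3, Taxon 4, Taxon 5, Taxon 6, and Taxon 7 — a synapomorphy uniting that clade.
book lungs (derived state '1') is shared by Taxon 3, Taxon 4, and Taxon 5 — a synapomorphy uniting that clade.
Most parsimonious ingroup topology: (((((Taxon 4,Taxon 5),Taxon 3),Taxon 7),Taxon 6),Taxon 2).
Changes per character on this tree: enlarged canines: 1; asymmetric ears: 1; wing venation reduced: 1; bioluminescent organ: 1; calcified operculum: 1; book lungs: 1.
Total = 6.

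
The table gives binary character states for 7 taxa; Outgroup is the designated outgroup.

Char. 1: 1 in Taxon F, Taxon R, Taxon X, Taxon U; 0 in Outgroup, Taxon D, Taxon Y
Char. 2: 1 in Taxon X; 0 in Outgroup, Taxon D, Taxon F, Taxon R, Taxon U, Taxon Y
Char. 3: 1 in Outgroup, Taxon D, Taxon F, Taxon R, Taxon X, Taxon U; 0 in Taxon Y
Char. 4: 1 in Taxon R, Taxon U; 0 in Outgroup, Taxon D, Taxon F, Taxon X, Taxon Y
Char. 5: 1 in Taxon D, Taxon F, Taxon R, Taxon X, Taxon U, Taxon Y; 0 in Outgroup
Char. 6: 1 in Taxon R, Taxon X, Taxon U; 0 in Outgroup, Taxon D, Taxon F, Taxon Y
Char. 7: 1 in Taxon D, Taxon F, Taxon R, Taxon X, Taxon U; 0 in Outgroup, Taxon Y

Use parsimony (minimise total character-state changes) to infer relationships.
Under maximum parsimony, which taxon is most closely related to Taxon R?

Character polarity is set by the outgroup: the derived state is whichever differs from the outgroup's state, so for Char. 3 the derived state is '0', and for the remaining characters it is '1'.
Char. 1 (derived state '1') is shared by Taxon F, Taxon R, Taxon U, and Taxon X — a synapomorphy uniting that clade.
Char. 2: derived state '1' in Taxon X only — an autapomorphy, so it tells us nothing about relationships among taxa.
Char. 3: derived state '0' in Taxon Y only — an autapomorphy, so it tells us nothing about relationships among taxa.
Only Taxon R and Taxon U show the derived state '1' for Char. 4, supporting them as a clade.
All ingroup taxa share the derived state '1' for Char. 5; it defines the ingroup but does not resolve relationships within it.
Char. 6 (derived state '1') is shared by Taxon R, Taxon U, and Taxon X — a synapomorphy uniting that clade.
Char. 7: derived state '1' in Taxon D, Taxon F, Taxon R, Taxon U, and Taxon X only — synapomorphy for {Taxon D, Taxon F, Taxon R, Taxon U, Taxon X}.
Most parsimonious ingroup topology: ((Taxon D,(Taxon F,((Taxon R,Taxon U),Taxon X))),Taxon Y).
Taxon R and Taxon U form a cherry on this tree, so they are sister taxa.

Taxon U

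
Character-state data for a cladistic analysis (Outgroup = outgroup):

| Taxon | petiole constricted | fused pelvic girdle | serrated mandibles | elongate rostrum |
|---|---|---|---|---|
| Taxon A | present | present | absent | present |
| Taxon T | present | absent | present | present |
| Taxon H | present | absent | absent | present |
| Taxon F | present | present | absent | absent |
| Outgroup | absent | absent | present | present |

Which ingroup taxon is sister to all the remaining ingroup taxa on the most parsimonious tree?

Taxon T

Character polarity is set by the outgroup: the derived state is whichever differs from the outgroup's state, so for serrated mandibles, elongate rostrum the derived state is 'absent', and for the remaining characters it is 'present'.
All ingroup taxa share the derived state 'present' for petiole constricted; it defines the ingroup but does not resolve relationships within it.
fused pelvic girdle: derived state 'present' in Taxon A and Taxon F only — synapomorphy for {Taxon A, Taxon F}.
serrated mandibles (derived state 'absent') is shared by Taxon A, Taxon F, and Taxon H — a synapomorphy uniting that clade.
elongate rostrum (derived state 'absent') is unique to Taxon F (autapomorphy; uninformative for grouping).
Most parsimonious ingroup topology: (Taxon T,((Taxon F,Taxon A),Taxon H)).
Taxon T is sister to the clade containing all other ingroup taxa, so it is the earliest-diverging (most basal) ingroup lineage.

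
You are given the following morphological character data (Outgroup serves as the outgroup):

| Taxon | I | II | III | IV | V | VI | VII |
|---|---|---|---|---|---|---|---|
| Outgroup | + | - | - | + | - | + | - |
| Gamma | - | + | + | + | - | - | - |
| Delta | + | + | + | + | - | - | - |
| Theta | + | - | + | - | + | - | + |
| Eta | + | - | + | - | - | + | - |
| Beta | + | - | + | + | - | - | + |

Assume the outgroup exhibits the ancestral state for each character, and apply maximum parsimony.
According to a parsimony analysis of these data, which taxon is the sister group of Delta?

Gamma

Character polarity is set by the outgroup: the derived state is whichever differs from the outgroup's state, so for I, IV, VI the derived state is '-', and for the remaining characters it is '+'.
I: derived state '-' in Gamma only — an autapomorphy, so it tells us nothing about relationships among taxa.
II: derived state '+' in Delta and Gamma only — synapomorphy for {Delta, Gamma}.
All ingroup taxa share the derived state '+' for III; it defines the ingroup but does not resolve relationships within it.
IV (state '-') occurs in Eta and Theta but conflicts with the nesting implied by the other characters — most parsimoniously interpreted as homoplasy.
V: derived state '+' in Theta only — an autapomorphy, so it tells us nothing about relationships among taxa.
Only Beta, Delta, Gamma, and Theta show the derived state '-' for VI, supporting them as a clade.
Only Beta and Theta show the derived state '+' for VII, supporting them as a clade.
Most parsimonious ingroup topology: (((Gamma,Delta),(Theta,Beta)),Eta).
Delta and Gamma form a cherry on this tree, so they are sister taxa.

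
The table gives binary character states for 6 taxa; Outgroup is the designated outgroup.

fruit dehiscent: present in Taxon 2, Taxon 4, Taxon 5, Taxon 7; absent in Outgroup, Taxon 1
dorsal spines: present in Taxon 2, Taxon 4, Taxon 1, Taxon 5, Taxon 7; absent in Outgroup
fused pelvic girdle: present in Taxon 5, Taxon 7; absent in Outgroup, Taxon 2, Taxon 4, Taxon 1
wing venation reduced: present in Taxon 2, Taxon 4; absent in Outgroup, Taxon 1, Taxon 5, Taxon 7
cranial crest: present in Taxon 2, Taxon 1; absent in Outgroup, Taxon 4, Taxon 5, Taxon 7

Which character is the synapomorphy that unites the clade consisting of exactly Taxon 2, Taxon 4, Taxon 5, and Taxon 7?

fruit dehiscent

The outgroup has state 'absent' for every character, so 'present' is the derived state throughout.
fruit dehiscent: derived state 'present' in Taxon 2, Taxon 4, Taxon 5, and Taxon 7 only — synapomorphy for {Taxon 2, Taxon 4, Taxon 5, Taxon 7}.
All ingroup taxa share the derived state 'present' for dorsal spines; it defines the ingroup but does not resolve relationships within it.
fused pelvic girdle: derived state 'present' in Taxon 5 and Taxon 7 only — synapomorphy for {Taxon 5, Taxon 7}.
wing venation reduced (derived state 'present') is shared by Taxon 2 and Taxon 4 — a synapomorphy uniting that clade.
cranial crest groups Taxon 1 and Taxon 2, which is incompatible with the clades supported by the remaining characters; treating it as convergent (homoplasy) costs fewer steps than any alternative tree.
Most parsimonious ingroup topology: (((Taxon 2,Taxon 4),(Taxon 5,Taxon 7)),Taxon 1).
The clade {Taxon 2, Taxon 4, Taxon 5, Taxon 7} is supported by fruit dehiscent: its derived state 'present' occurs in exactly those taxa and in no other taxon (including the outgroup).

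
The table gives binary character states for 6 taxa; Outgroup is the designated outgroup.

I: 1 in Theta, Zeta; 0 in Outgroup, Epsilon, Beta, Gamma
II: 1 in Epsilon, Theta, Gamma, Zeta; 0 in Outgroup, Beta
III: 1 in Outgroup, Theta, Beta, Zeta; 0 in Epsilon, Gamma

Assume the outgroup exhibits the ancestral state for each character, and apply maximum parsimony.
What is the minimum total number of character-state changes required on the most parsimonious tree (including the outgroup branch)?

3

Character polarity is set by the outgroup: the derived state is whichever differs from the outgroup's state, so for III the derived state is '0', and for the remaining characters it is '1'.
Only Theta and Zeta show the derived state '1' for I, supporting them as a clade.
II: derived state '1' in Epsilon, Gamma, Theta, and Zeta only — synapomorphy for {Epsilon, Gamma, Theta, Zeta}.
Only Epsilon and Gamma show the derived state '0' for III, supporting them as a clade.
Most parsimonious ingroup topology: (((Epsilon,Gamma),(Theta,Zeta)),Beta).
Changes per character on this tree: I: 1; II: 1; III: 1.
Total = 3.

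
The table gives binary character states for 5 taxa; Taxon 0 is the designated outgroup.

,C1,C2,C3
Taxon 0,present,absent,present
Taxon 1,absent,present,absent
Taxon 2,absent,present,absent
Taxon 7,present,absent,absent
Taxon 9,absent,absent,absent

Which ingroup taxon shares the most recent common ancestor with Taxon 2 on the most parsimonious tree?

Character polarity is set by the outgroup: the derived state is whichever differs from the outgroup's state, so for C1, C3 the derived state is 'absent', and for the remaining characters it is 'present'.
Only Taxon 1, Taxon 2, and Taxon 9 show the derived state 'absent' for C1, supporting them as a clade.
Only Taxon 1 and Taxon 2 show the derived state 'present' for C2, supporting them as a clade.
C3 (derived state 'absent') is shared by all ingroup taxa — unites the whole ingroup.
Most parsimonious ingroup topology: (((Taxon 1,Taxon 2),Taxon 9),Taxon 7).
Taxon 2 and Taxon 1 form a cherry on this tree, so they are sister taxa.

Taxon 1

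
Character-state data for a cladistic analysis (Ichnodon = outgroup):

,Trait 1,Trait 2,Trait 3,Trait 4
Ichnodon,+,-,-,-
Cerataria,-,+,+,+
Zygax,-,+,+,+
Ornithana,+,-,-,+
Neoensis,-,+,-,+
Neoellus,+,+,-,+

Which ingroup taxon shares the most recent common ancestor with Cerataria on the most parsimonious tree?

Zygax

Character polarity is set by the outgroup: the derived state is whichever differs from the outgroup's state, so for Trait 1 the derived state is '-', and for the remaining characters it is '+'.
Trait 1 (derived state '-') is shared by Cerataria, Neoensis, and Zygax — a synapomorphy uniting that clade.
Only Cerataria, Neoellus, Neoensis, and Zygax show the derived state '+' for Trait 2, supporting them as a clade.
Trait 3 (derived state '+') is shared by Cerataria and Zygax — a synapomorphy uniting that clade.
Trait 4 (derived state '+') is shared by all ingroup taxa — unites the whole ingroup.
Most parsimonious ingroup topology: ((((Cerataria,Zygax),Neoensis),Neoellus),Ornithana).
Cerataria and Zygax form a cherry on this tree, so they are sister taxa.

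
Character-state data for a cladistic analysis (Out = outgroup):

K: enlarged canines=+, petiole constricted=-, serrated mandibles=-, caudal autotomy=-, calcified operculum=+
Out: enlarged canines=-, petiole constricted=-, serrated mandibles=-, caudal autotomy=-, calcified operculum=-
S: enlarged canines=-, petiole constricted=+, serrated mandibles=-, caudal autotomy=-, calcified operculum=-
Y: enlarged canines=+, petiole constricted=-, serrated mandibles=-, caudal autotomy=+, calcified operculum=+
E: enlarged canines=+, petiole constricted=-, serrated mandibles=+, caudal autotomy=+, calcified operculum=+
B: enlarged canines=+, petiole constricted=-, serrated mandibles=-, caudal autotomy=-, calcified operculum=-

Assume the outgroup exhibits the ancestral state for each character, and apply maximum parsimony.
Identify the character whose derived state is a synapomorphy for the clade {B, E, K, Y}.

The outgroup has state '-' for every character, so '+' is the derived state throughout.
enlarged canines: derived state '+' in B, E, K, and Y only — synapomorphy for {B, E, K, Y}.
petiole constricted: derived state '+' in S only — an autapomorphy, so it tells us nothing about relationships among taxa.
serrated mandibles: derived state '+' in E only — an autapomorphy, so it tells us nothing about relationships among taxa.
Only E and Y show the derived state '+' for caudal autotomy, supporting them as a clade.
calcified operculum: derived state '+' in E, K, and Y only — synapomorphy for {E, K, Y}.
Most parsimonious ingroup topology: ((((E,Y),K),B),S).
The clade {B, E, K, Y} is supported by enlarged canines: its derived state '+' occurs in exactly those taxa and in no other taxon (including the outgroup).

enlarged canines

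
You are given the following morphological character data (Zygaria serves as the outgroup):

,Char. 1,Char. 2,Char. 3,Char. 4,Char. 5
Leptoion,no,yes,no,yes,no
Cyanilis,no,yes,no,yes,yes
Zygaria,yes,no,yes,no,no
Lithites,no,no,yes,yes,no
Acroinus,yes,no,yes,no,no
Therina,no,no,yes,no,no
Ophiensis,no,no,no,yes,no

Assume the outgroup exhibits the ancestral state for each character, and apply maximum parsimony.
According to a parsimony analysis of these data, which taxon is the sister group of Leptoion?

Character polarity is set by the outgroup: the derived state is whichever differs from the outgroup's state, so for Char. 1, Char. 3 the derived state is 'no', and for the remaining characters it is 'yes'.
Char. 1 (derived state 'no') is shared by Cyanilis, Leptoion, Lithites, Ophiensis, and Therina — a synapomorphy uniting that clade.
Char. 2: derived state 'yes' in Cyanilis and Leptoion only — synapomorphy for {Cyanilis, Leptoion}.
Char. 3: derived state 'no' in Cyanilis, Leptoion, and Ophiensis only — synapomorphy for {Cyanilis, Leptoion, Ophiensis}.
Char. 4 (derived state 'yes') is shared by Cyanilis, Leptoion, Lithites, and Ophiensis — a synapomorphy uniting that clade.
Char. 5: derived state 'yes' in Cyanilis only — an autapomorphy, so it tells us nothing about relationships among taxa.
Most parsimonious ingroup topology: (((((Leptoion,Cyanilis),Ophiensis),Lithites),Therina),Acroinus).
Leptoion and Cyanilis form a cherry on this tree, so they are sister taxa.

Cyanilis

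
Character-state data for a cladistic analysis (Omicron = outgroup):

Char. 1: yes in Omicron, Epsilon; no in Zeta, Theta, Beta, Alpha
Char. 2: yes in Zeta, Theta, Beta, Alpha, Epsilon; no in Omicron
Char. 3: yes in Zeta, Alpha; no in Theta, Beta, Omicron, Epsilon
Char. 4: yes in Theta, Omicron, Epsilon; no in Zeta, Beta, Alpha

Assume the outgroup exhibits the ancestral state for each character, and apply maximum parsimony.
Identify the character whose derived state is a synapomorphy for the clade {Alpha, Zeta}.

Char. 3

Character polarity is set by the outgroup: the derived state is whichever differs from the outgroup's state, so for Char. 1, Char. 4 the derived state is 'no', and for the remaining characters it is 'yes'.
Only Alpha, Beta, Theta, and Zeta show the derived state 'no' for Char. 1, supporting them as a clade.
Char. 2 (derived state 'yes') is shared by all ingroup taxa — unites the whole ingroup.
Char. 3 (derived state 'yes') is shared by Alpha and Zeta — a synapomorphy uniting that clade.
Only Alpha, Beta, and Zeta show the derived state 'no' for Char. 4, supporting them as a clade.
Most parsimonious ingroup topology: ((Theta,(Beta,(Alpha,Zeta))),Epsilon).
The clade {Alpha, Zeta} is supported by Char. 3: its derived state 'yes' occurs in exactly those taxa and in no other taxon (including the outgroup).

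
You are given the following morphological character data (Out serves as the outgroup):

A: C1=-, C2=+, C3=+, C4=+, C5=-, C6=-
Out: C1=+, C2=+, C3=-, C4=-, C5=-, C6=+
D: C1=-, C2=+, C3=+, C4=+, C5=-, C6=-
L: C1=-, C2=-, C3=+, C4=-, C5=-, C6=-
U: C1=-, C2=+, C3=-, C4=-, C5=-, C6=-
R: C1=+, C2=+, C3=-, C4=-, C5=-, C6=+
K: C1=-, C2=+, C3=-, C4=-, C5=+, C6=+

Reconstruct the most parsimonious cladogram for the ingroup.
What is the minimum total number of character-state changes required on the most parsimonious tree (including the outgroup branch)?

6

Character polarity is set by the outgroup: the derived state is whichever differs from the outgroup's state, so for C1, C2, C6 the derived state is '-', and for the remaining characters it is '+'.
Only A, D, K, L, and U show the derived state '-' for C1, supporting them as a clade.
C2: derived state '-' in L only — an autapomorphy, so it tells us nothing about relationships among taxa.
C3 (derived state '+') is shared by A, D, and L — a synapomorphy uniting that clade.
Only A and D show the derived state '+' for C4, supporting them as a clade.
C5: derived state '+' in K only — an autapomorphy, so it tells us nothing about relationships among taxa.
Only A, D, L, and U show the derived state '-' for C6, supporting them as a clade.
Most parsimonious ingroup topology: ((K,(((A,D),L),U)),R).
Changes per character on this tree: C1: 1; C2: 1; C3: 1; C4: 1; C5: 1; C6: 1.
Total = 6.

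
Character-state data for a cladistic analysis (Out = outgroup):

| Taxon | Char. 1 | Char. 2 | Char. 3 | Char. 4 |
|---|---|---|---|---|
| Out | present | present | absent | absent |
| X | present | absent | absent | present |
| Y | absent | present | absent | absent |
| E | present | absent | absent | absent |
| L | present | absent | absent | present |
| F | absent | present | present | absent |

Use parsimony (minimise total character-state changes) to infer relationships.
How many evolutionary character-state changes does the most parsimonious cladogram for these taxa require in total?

Character polarity is set by the outgroup: the derived state is whichever differs from the outgroup's state, so for Char. 1, Char. 2 the derived state is 'absent', and for the remaining characters it is 'present'.
Char. 1: derived state 'absent' in F and Y only — synapomorphy for {F, Y}.
Char. 2 (derived state 'absent') is shared by E, L, and X — a synapomorphy uniting that clade.
Char. 3 (derived state 'present') is unique to F (autapomorphy; uninformative for grouping).
Char. 4 (derived state 'present') is shared by L and X — a synapomorphy uniting that clade.
Most parsimonious ingroup topology: (((X,L),E),(Y,F)).
Changes per character on this tree: Char. 1: 1; Char. 2: 1; Char. 3: 1; Char. 4: 1.
Total = 4.

4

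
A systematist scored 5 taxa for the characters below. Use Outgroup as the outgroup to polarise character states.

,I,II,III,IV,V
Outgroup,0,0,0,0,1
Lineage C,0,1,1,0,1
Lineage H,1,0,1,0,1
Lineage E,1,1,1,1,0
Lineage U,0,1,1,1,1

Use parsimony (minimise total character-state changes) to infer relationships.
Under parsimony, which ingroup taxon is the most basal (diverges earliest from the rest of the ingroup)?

Character polarity is set by the outgroup: the derived state is whichever differs from the outgroup's state, so for V the derived state is '0', and for the remaining characters it is '1'.
I (state '1') occurs in Lineage E and Lineage H but conflicts with the nesting implied by the other characters — most parsimoniously interpreted as homoplasy.
Only Lineage C, Lineage E, and Lineage U show the derived state '1' for II, supporting them as a clade.
III (derived state '1') is shared by all ingroup taxa — unites the whole ingroup.
IV: derived state '1' in Lineage E and Lineage U only — synapomorphy for {Lineage E, Lineage U}.
V (derived state '0') is unique to Lineage E (autapomorphy; uninformative for grouping).
Most parsimonious ingroup topology: ((Lineage C,(Lineage E,Lineage U)),Lineage H).
Lineage H is sister to the clade containing all other ingroup taxa, so it is the earliest-diverging (most basal) ingroup lineage.

Lineage H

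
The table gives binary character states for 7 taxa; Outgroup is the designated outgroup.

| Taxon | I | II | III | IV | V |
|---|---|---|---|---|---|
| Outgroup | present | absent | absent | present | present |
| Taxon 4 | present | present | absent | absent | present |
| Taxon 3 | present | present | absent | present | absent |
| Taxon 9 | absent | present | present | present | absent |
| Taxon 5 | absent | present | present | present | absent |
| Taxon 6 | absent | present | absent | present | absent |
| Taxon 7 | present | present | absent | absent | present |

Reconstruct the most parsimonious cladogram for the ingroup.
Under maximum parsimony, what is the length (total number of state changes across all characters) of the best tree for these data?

5

Character polarity is set by the outgroup: the derived state is whichever differs from the outgroup's state, so for I, IV, V the derived state is 'absent', and for the remaining characters it is 'present'.
I: derived state 'absent' in Taxon 5, Taxon 6, and Taxon 9 only — synapomorphy for {Taxon 5, Taxon 6, Taxon 9}.
All ingroup taxa share the derived state 'present' for II; it defines the ingroup but does not resolve relationships within it.
Only Taxon 5 and Taxon 9 show the derived state 'present' for III, supporting them as a clade.
Only Taxon 4 and Taxon 7 show the derived state 'absent' for IV, supporting them as a clade.
V (derived state 'absent') is shared by Taxon 3, Taxon 5, Taxon 6, and Taxon 9 — a synapomorphy uniting that clade.
Most parsimonious ingroup topology: ((Taxon 4,Taxon 7),(Taxon 3,((Taxon 9,Taxon 5),Taxon 6))).
Changes per character on this tree: I: 1; II: 1; III: 1; IV: 1; V: 1.
Total = 5.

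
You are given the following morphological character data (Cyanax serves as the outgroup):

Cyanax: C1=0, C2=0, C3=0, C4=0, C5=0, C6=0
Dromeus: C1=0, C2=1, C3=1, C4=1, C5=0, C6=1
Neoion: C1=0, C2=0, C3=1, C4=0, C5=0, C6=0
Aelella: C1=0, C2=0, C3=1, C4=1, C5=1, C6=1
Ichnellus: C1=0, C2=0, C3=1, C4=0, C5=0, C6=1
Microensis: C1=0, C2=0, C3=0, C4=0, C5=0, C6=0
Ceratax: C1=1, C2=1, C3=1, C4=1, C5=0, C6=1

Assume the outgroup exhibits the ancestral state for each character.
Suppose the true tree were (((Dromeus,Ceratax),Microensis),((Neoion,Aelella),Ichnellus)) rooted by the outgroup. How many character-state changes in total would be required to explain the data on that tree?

Map each character onto (((Dromeus,Ceratax),Microensis),((Neoion,Aelella),Ichnellus)) (rooted by Cyanax) and count the minimum state changes it requires (Fitch parsimony):
C1: 1; C2: 1; C3: 2; C4: 2; C5: 1; C6: 3.
Total tree length = 10.

10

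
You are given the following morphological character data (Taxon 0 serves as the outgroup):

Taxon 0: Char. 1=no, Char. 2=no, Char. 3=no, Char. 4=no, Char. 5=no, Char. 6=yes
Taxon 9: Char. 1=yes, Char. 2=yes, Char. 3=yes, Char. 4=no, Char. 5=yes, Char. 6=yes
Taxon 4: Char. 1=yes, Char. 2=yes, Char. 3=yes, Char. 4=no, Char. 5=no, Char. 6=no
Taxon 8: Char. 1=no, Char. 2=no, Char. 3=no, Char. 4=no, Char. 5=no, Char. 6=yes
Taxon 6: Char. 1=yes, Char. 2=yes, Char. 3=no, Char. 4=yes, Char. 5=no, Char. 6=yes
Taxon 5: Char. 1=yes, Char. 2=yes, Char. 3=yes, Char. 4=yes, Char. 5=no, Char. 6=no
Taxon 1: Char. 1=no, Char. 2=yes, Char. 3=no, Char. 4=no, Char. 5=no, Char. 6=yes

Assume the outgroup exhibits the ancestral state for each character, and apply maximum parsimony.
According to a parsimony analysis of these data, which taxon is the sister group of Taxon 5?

Character polarity is set by the outgroup: the derived state is whichever differs from the outgroup's state, so for Char. 6 the derived state is 'no', and for the remaining characters it is 'yes'.
Char. 1: derived state 'yes' in Taxon 4, Taxon 5, Taxon 6, and Taxon 9 only — synapomorphy for {Taxon 4, Taxon 5, Taxon 6, Taxon 9}.
Char. 2 (derived state 'yes') is shared by Taxon 1, Taxon 4, Taxon 5, Taxon 6, and Taxon 9 — a synapomorphy uniting that clade.
Char. 3 (derived state 'yes') is shared by Taxon 4, Taxon 5, and Taxon 9 — a synapomorphy uniting that clade.
Char. 4 (state 'yes') occurs in Taxon 5 and Taxon 6 but conflicts with the nesting implied by the other characters — most parsimoniously interpreted as homoplasy.
Char. 5: derived state 'yes' in Taxon 9 only — an autapomorphy, so it tells us nothing about relationships among taxa.
Only Taxon 4 and Taxon 5 show the derived state 'no' for Char. 6, supporting them as a clade.
Most parsimonious ingroup topology: ((((Taxon 9,(Taxon 4,Taxon 5)),Taxon 6),Taxon 1),Taxon 8).
Taxon 5 and Taxon 4 form a cherry on this tree, so they are sister taxa.

Taxon 4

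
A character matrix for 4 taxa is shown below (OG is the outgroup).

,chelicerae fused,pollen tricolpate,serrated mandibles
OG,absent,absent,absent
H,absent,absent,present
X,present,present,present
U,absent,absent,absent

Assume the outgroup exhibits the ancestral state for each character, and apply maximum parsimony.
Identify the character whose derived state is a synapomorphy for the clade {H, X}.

serrated mandibles

The outgroup has state 'absent' for every character, so 'present' is the derived state throughout.
chelicerae fused (derived state 'present') is unique to X (autapomorphy; uninformative for grouping).
pollen tricolpate (derived state 'present') is unique to X (autapomorphy; uninformative for grouping).
serrated mandibles: derived state 'present' in H and X only — synapomorphy for {H, X}.
Most parsimonious ingroup topology: ((H,X),U).
The clade {H, X} is supported by serrated mandibles: its derived state 'present' occurs in exactly those taxa and in no other taxon (including the outgroup).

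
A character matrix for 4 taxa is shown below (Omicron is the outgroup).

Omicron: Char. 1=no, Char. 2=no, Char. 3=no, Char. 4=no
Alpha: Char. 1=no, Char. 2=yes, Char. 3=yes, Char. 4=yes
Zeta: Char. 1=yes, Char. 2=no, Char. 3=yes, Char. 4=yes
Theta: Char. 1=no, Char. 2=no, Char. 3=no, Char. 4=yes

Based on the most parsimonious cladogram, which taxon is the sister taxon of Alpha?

The outgroup has state 'no' for every character, so 'yes' is the derived state throughout.
Char. 1: derived state 'yes' in Zeta only — an autapomorphy, so it tells us nothing about relationships among taxa.
Char. 2 (derived state 'yes') is unique to Alpha (autapomorphy; uninformative for grouping).
Char. 3: derived state 'yes' in Alpha and Zeta only — synapomorphy for {Alpha, Zeta}.
All ingroup taxa share the derived state 'yes' for Char. 4; it defines the ingroup but does not resolve relationships within it.
Most parsimonious ingroup topology: ((Alpha,Zeta),Theta).
Alpha and Zeta form a cherry on this tree, so they are sister taxa.

Zeta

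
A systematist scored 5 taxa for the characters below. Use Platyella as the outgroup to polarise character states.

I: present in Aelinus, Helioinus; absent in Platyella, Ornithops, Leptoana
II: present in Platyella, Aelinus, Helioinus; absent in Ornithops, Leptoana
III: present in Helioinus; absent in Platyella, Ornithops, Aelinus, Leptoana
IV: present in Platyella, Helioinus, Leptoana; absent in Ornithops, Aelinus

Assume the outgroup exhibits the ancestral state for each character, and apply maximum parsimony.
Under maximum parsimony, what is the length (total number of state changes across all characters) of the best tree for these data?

Character polarity is set by the outgroup: the derived state is whichever differs from the outgroup's state, so for II, IV the derived state is 'absent', and for the remaining characters it is 'present'.
I: derived state 'present' in Aelinus and Helioinus only — synapomorphy for {Aelinus, Helioinus}.
Only Leptoana and Ornithops show the derived state 'absent' for II, supporting them as a clade.
III: derived state 'present' in Helioinus only — an autapomorphy, so it tells us nothing about relationships among taxa.
IV (state 'absent') occurs in Aelinus and Ornithops but conflicts with the nesting implied by the other characters — most parsimoniously interpreted as homoplasy.
Most parsimonious ingroup topology: ((Ornithops,Leptoana),(Aelinus,Helioinus)).
Changes per character on this tree: I: 1; II: 1; III: 1; IV: 2.
Total = 5.

5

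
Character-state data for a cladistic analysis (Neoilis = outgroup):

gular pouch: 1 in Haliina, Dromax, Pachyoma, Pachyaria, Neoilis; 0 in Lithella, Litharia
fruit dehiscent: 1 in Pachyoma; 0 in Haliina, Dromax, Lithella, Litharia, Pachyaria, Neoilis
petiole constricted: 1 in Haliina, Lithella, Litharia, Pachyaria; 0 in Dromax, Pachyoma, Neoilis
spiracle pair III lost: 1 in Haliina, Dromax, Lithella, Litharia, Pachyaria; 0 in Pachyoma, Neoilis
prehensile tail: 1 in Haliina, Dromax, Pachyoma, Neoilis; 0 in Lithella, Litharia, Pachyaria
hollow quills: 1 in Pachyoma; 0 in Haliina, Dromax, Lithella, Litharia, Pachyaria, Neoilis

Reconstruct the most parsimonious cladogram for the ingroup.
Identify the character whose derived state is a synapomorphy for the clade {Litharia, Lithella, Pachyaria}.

Character polarity is set by the outgroup: the derived state is whichever differs from the outgroup's state, so for gular pouch, prehensile tail the derived state is '0', and for the remaining characters it is '1'.
gular pouch: derived state '0' in Litharia and Lithella only — synapomorphy for {Litharia, Lithella}.
fruit dehiscent: derived state '1' in Pachyoma only — an autapomorphy, so it tells us nothing about relationships among taxa.
petiole constricted (derived state '1') is shared by Haliina, Litharia, Lithella, and Pachyaria — a synapomorphy uniting that clade.
spiracle pair III lost: derived state '1' in Dromax, Haliina, Litharia, Lithella, and Pachyaria only — synapomorphy for {Dromax, Haliina, Litharia, Lithella, Pachyaria}.
prehensile tail: derived state '0' in Litharia, Lithella, and Pachyaria only — synapomorphy for {Litharia, Lithella, Pachyaria}.
hollow quills (derived state '1') is unique to Pachyoma (autapomorphy; uninformative for grouping).
Most parsimonious ingroup topology: ((((Pachyaria,(Lithella,Litharia)),Haliina),Dromax),Pachyoma).
The clade {Litharia, Lithella, Pachyaria} is supported by prehensile tail: its derived state '0' occurs in exactly those taxa and in no other taxon (including the outgroup).

prehensile tail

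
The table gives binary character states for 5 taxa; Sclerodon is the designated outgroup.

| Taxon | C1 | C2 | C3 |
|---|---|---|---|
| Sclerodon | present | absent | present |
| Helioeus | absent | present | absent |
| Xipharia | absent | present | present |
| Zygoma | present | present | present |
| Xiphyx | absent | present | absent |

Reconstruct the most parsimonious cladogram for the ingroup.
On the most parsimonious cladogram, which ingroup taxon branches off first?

Character polarity is set by the outgroup: the derived state is whichever differs from the outgroup's state, so for C1, C3 the derived state is 'absent', and for the remaining characters it is 'present'.
C1 (derived state 'absent') is shared by Helioeus, Xipharia, and Xiphyx — a synapomorphy uniting that clade.
All ingroup taxa share the derived state 'present' for C2; it defines the ingroup but does not resolve relationships within it.
C3 (derived state 'absent') is shared by Helioeus and Xiphyx — a synapomorphy uniting that clade.
Most parsimonious ingroup topology: (((Helioeus,Xiphyx),Xipharia),Zygoma).
Zygoma is sister to the clade containing all other ingroup taxa, so it is the earliest-diverging (most basal) ingroup lineage.

Zygoma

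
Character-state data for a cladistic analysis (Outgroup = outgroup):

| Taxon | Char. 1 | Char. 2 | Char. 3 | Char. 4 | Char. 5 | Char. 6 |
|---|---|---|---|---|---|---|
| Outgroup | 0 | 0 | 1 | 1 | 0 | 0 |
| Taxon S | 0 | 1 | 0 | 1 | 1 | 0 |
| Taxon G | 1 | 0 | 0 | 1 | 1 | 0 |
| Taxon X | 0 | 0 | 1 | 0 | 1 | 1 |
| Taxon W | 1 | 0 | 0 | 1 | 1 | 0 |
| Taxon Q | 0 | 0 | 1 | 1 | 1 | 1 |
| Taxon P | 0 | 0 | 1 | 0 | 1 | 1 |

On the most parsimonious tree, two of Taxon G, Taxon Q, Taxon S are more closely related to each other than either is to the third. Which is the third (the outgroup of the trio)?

Character polarity is set by the outgroup: the derived state is whichever differs from the outgroup's state, so for Char. 3, Char. 4 the derived state is '0', and for the remaining characters it is '1'.
Char. 1: derived state '1' in Taxon G and Taxon W only — synapomorphy for {Taxon G, Taxon W}.
Char. 2 (derived state '1') is unique to Taxon S (autapomorphy; uninformative for grouping).
Char. 3 (derived state '0') is shared by Taxon G, Taxon S, and Taxon W — a synapomorphy uniting that clade.
Only Taxon P and Taxon X show the derived state '0' for Char. 4, supporting them as a clade.
All ingroup taxa share the derived state '1' for Char. 5; it defines the ingroup but does not resolve relationships within it.
Only Taxon P, Taxon Q, and Taxon X show the derived state '1' for Char. 6, supporting them as a clade.
Most parsimonious ingroup topology: ((Taxon S,(Taxon G,Taxon W)),((Taxon X,Taxon P),Taxon Q)).
Taxon G and Taxon S share a more recent common ancestor with each other than either does with Taxon Q, so Taxon Q is the least closely related of the three.

Taxon Q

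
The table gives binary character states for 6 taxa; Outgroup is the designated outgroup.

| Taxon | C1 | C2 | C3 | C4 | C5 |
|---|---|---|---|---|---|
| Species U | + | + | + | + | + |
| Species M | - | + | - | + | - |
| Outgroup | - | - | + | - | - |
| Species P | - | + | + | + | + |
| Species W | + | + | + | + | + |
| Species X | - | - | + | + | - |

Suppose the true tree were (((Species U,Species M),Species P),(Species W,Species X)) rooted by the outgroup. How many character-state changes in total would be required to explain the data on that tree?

9

Map each character onto (((Species U,Species M),Species P),(Species W,Species X)) (rooted by Outgroup) and count the minimum state changes it requires (Fitch parsimony):
C1: 2; C2: 2; C3: 1; C4: 1; C5: 3.
Total tree length = 9.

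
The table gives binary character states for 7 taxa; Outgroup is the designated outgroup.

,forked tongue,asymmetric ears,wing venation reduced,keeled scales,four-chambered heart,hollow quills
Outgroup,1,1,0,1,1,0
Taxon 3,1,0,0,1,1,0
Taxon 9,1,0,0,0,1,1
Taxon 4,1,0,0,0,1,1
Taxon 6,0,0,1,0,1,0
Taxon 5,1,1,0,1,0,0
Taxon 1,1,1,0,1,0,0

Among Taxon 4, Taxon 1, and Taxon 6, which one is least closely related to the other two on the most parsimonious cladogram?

Taxon 1

Character polarity is set by the outgroup: the derived state is whichever differs from the outgroup's state, so for forked tongue, asymmetric ears, keeled scales, four-chambered heart the derived state is '0', and for the remaining characters it is '1'.
forked tongue: derived state '0' in Taxon 6 only — an autapomorphy, so it tells us nothing about relationships among taxa.
asymmetric ears (derived state '0') is shared by Taxon 3, Taxon 4, Taxon 6, and Taxon 9 — a synapomorphy uniting that clade.
wing venation reduced (derived state '1') is unique to Taxon 6 (autapomorphy; uninformative for grouping).
keeled scales: derived state '0' in Taxon 4, Taxon 6, and Taxon 9 only — synapomorphy for {Taxon 4, Taxon 6, Taxon 9}.
four-chambered heart: derived state '0' in Taxon 1 and Taxon 5 only — synapomorphy for {Taxon 1, Taxon 5}.
Only Taxon 4 and Taxon 9 show the derived state '1' for hollow quills, supporting them as a clade.
Most parsimonious ingroup topology: ((Taxon 3,((Taxon 9,Taxon 4),Taxon 6)),(Taxon 5,Taxon 1)).
Taxon 6 and Taxon 4 share a more recent common ancestor with each other than either does with Taxon 1, so Taxon 1 is the least closely related of the three.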